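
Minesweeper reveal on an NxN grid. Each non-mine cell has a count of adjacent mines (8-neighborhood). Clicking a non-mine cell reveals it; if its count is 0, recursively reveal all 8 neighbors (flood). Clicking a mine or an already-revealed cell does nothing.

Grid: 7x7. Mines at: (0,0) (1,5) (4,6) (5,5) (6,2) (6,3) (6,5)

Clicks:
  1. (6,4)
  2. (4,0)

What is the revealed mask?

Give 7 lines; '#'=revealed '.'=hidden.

Click 1 (6,4) count=3: revealed 1 new [(6,4)] -> total=1
Click 2 (4,0) count=0: revealed 34 new [(0,1) (0,2) (0,3) (0,4) (1,0) (1,1) (1,2) (1,3) (1,4) (2,0) (2,1) (2,2) (2,3) (2,4) (2,5) (3,0) (3,1) (3,2) (3,3) (3,4) (3,5) (4,0) (4,1) (4,2) (4,3) (4,4) (4,5) (5,0) (5,1) (5,2) (5,3) (5,4) (6,0) (6,1)] -> total=35

Answer: .####..
#####..
######.
######.
######.
#####..
##..#..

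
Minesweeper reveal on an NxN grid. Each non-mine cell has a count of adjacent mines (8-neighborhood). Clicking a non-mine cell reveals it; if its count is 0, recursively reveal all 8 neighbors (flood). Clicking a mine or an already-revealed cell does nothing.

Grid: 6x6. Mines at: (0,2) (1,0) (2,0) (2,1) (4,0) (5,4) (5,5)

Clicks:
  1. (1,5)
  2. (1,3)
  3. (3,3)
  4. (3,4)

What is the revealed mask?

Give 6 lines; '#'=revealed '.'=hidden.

Answer: ...###
..####
..####
.#####
.#####
.###..

Derivation:
Click 1 (1,5) count=0: revealed 24 new [(0,3) (0,4) (0,5) (1,2) (1,3) (1,4) (1,5) (2,2) (2,3) (2,4) (2,5) (3,1) (3,2) (3,3) (3,4) (3,5) (4,1) (4,2) (4,3) (4,4) (4,5) (5,1) (5,2) (5,3)] -> total=24
Click 2 (1,3) count=1: revealed 0 new [(none)] -> total=24
Click 3 (3,3) count=0: revealed 0 new [(none)] -> total=24
Click 4 (3,4) count=0: revealed 0 new [(none)] -> total=24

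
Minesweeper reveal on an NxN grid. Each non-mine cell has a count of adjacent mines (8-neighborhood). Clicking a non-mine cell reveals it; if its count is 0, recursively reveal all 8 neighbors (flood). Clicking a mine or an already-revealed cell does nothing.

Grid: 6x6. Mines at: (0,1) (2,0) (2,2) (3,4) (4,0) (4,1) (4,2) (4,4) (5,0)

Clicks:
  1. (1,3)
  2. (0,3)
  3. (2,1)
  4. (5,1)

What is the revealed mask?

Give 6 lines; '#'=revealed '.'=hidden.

Answer: ..####
..####
.#.###
......
......
.#....

Derivation:
Click 1 (1,3) count=1: revealed 1 new [(1,3)] -> total=1
Click 2 (0,3) count=0: revealed 10 new [(0,2) (0,3) (0,4) (0,5) (1,2) (1,4) (1,5) (2,3) (2,4) (2,5)] -> total=11
Click 3 (2,1) count=2: revealed 1 new [(2,1)] -> total=12
Click 4 (5,1) count=4: revealed 1 new [(5,1)] -> total=13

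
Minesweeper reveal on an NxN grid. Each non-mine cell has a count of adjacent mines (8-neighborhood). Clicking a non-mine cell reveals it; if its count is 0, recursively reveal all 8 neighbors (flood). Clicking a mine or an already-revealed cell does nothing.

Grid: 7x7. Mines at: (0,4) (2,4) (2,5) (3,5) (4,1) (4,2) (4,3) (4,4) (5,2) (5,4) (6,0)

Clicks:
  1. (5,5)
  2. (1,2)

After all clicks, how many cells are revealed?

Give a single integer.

Click 1 (5,5) count=2: revealed 1 new [(5,5)] -> total=1
Click 2 (1,2) count=0: revealed 16 new [(0,0) (0,1) (0,2) (0,3) (1,0) (1,1) (1,2) (1,3) (2,0) (2,1) (2,2) (2,3) (3,0) (3,1) (3,2) (3,3)] -> total=17

Answer: 17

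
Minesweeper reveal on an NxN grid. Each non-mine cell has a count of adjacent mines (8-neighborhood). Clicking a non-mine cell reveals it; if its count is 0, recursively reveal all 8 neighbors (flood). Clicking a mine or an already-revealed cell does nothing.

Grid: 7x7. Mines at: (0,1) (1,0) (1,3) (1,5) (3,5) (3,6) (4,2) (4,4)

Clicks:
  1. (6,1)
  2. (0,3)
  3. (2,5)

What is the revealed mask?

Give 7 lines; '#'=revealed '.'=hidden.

Click 1 (6,1) count=0: revealed 22 new [(2,0) (2,1) (3,0) (3,1) (4,0) (4,1) (4,5) (4,6) (5,0) (5,1) (5,2) (5,3) (5,4) (5,5) (5,6) (6,0) (6,1) (6,2) (6,3) (6,4) (6,5) (6,6)] -> total=22
Click 2 (0,3) count=1: revealed 1 new [(0,3)] -> total=23
Click 3 (2,5) count=3: revealed 1 new [(2,5)] -> total=24

Answer: ...#...
.......
##...#.
##.....
##...##
#######
#######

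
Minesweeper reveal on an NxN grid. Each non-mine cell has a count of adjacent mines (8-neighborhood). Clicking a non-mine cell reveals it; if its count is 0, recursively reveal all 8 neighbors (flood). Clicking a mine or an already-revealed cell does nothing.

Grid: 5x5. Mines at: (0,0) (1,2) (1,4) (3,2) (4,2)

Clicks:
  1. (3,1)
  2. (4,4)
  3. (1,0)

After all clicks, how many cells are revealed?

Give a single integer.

Click 1 (3,1) count=2: revealed 1 new [(3,1)] -> total=1
Click 2 (4,4) count=0: revealed 6 new [(2,3) (2,4) (3,3) (3,4) (4,3) (4,4)] -> total=7
Click 3 (1,0) count=1: revealed 1 new [(1,0)] -> total=8

Answer: 8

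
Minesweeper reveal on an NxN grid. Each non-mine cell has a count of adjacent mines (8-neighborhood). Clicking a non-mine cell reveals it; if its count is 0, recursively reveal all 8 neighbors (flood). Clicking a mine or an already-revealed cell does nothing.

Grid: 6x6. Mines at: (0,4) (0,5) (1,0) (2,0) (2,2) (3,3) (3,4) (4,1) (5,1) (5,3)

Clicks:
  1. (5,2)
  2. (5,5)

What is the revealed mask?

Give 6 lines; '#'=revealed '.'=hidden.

Click 1 (5,2) count=3: revealed 1 new [(5,2)] -> total=1
Click 2 (5,5) count=0: revealed 4 new [(4,4) (4,5) (5,4) (5,5)] -> total=5

Answer: ......
......
......
......
....##
..#.##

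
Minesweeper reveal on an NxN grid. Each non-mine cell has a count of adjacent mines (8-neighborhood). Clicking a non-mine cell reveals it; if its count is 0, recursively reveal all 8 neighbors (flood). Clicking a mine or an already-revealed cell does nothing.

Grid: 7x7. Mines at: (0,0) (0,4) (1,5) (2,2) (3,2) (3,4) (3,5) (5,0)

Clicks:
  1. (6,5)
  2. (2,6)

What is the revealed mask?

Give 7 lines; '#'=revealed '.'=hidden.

Answer: .......
.......
......#
.......
.######
.######
.######

Derivation:
Click 1 (6,5) count=0: revealed 18 new [(4,1) (4,2) (4,3) (4,4) (4,5) (4,6) (5,1) (5,2) (5,3) (5,4) (5,5) (5,6) (6,1) (6,2) (6,3) (6,4) (6,5) (6,6)] -> total=18
Click 2 (2,6) count=2: revealed 1 new [(2,6)] -> total=19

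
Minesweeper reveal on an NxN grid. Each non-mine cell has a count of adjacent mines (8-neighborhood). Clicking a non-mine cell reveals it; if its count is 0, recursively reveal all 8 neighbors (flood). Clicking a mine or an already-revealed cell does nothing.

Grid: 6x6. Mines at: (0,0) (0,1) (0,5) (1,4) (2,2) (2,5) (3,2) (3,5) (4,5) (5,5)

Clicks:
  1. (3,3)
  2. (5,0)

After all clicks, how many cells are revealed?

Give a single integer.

Answer: 17

Derivation:
Click 1 (3,3) count=2: revealed 1 new [(3,3)] -> total=1
Click 2 (5,0) count=0: revealed 16 new [(1,0) (1,1) (2,0) (2,1) (3,0) (3,1) (4,0) (4,1) (4,2) (4,3) (4,4) (5,0) (5,1) (5,2) (5,3) (5,4)] -> total=17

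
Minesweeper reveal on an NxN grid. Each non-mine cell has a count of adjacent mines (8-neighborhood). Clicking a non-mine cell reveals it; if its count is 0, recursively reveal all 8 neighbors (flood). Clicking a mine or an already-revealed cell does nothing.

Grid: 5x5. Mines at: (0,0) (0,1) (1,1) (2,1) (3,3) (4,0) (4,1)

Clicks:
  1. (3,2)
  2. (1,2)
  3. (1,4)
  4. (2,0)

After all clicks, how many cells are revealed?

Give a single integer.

Click 1 (3,2) count=3: revealed 1 new [(3,2)] -> total=1
Click 2 (1,2) count=3: revealed 1 new [(1,2)] -> total=2
Click 3 (1,4) count=0: revealed 8 new [(0,2) (0,3) (0,4) (1,3) (1,4) (2,2) (2,3) (2,4)] -> total=10
Click 4 (2,0) count=2: revealed 1 new [(2,0)] -> total=11

Answer: 11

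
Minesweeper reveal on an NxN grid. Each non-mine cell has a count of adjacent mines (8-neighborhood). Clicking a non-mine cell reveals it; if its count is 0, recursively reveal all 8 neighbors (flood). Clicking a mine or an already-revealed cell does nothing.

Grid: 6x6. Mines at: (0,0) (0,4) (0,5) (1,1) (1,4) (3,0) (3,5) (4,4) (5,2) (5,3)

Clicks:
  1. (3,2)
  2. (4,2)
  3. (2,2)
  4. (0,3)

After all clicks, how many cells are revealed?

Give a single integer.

Click 1 (3,2) count=0: revealed 9 new [(2,1) (2,2) (2,3) (3,1) (3,2) (3,3) (4,1) (4,2) (4,3)] -> total=9
Click 2 (4,2) count=2: revealed 0 new [(none)] -> total=9
Click 3 (2,2) count=1: revealed 0 new [(none)] -> total=9
Click 4 (0,3) count=2: revealed 1 new [(0,3)] -> total=10

Answer: 10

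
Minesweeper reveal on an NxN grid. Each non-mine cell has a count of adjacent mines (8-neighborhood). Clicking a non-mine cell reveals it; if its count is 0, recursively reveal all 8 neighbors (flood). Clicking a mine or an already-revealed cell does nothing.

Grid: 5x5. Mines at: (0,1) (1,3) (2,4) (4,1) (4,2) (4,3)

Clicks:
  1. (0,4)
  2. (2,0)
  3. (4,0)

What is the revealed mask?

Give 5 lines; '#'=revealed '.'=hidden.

Click 1 (0,4) count=1: revealed 1 new [(0,4)] -> total=1
Click 2 (2,0) count=0: revealed 9 new [(1,0) (1,1) (1,2) (2,0) (2,1) (2,2) (3,0) (3,1) (3,2)] -> total=10
Click 3 (4,0) count=1: revealed 1 new [(4,0)] -> total=11

Answer: ....#
###..
###..
###..
#....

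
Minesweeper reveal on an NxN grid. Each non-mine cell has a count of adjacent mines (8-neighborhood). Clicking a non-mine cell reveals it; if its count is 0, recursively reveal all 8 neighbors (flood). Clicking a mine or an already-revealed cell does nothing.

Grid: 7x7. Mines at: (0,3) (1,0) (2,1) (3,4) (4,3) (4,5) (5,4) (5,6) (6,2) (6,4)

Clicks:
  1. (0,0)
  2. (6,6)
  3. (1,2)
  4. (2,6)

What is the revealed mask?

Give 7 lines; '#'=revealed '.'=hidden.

Click 1 (0,0) count=1: revealed 1 new [(0,0)] -> total=1
Click 2 (6,6) count=1: revealed 1 new [(6,6)] -> total=2
Click 3 (1,2) count=2: revealed 1 new [(1,2)] -> total=3
Click 4 (2,6) count=0: revealed 11 new [(0,4) (0,5) (0,6) (1,4) (1,5) (1,6) (2,4) (2,5) (2,6) (3,5) (3,6)] -> total=14

Answer: #...###
..#.###
....###
.....##
.......
.......
......#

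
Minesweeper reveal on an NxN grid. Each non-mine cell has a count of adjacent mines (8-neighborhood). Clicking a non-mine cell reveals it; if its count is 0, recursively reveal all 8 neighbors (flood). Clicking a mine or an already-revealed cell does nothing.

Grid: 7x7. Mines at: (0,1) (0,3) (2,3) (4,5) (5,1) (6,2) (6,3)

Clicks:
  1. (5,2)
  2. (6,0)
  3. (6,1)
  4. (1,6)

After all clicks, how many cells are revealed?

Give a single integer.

Answer: 15

Derivation:
Click 1 (5,2) count=3: revealed 1 new [(5,2)] -> total=1
Click 2 (6,0) count=1: revealed 1 new [(6,0)] -> total=2
Click 3 (6,1) count=2: revealed 1 new [(6,1)] -> total=3
Click 4 (1,6) count=0: revealed 12 new [(0,4) (0,5) (0,6) (1,4) (1,5) (1,6) (2,4) (2,5) (2,6) (3,4) (3,5) (3,6)] -> total=15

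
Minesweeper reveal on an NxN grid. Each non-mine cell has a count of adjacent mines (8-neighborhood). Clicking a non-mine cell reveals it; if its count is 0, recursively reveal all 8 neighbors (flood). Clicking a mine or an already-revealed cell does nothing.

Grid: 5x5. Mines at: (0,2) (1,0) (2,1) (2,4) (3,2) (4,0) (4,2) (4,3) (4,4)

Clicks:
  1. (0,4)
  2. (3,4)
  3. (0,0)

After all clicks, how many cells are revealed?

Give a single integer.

Click 1 (0,4) count=0: revealed 4 new [(0,3) (0,4) (1,3) (1,4)] -> total=4
Click 2 (3,4) count=3: revealed 1 new [(3,4)] -> total=5
Click 3 (0,0) count=1: revealed 1 new [(0,0)] -> total=6

Answer: 6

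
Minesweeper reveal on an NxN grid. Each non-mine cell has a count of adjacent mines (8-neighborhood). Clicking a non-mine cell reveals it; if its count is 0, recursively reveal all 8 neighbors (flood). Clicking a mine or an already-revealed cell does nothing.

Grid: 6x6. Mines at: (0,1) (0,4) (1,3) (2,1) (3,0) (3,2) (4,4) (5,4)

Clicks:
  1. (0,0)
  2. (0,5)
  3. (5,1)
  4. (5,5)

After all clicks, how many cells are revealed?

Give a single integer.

Click 1 (0,0) count=1: revealed 1 new [(0,0)] -> total=1
Click 2 (0,5) count=1: revealed 1 new [(0,5)] -> total=2
Click 3 (5,1) count=0: revealed 8 new [(4,0) (4,1) (4,2) (4,3) (5,0) (5,1) (5,2) (5,3)] -> total=10
Click 4 (5,5) count=2: revealed 1 new [(5,5)] -> total=11

Answer: 11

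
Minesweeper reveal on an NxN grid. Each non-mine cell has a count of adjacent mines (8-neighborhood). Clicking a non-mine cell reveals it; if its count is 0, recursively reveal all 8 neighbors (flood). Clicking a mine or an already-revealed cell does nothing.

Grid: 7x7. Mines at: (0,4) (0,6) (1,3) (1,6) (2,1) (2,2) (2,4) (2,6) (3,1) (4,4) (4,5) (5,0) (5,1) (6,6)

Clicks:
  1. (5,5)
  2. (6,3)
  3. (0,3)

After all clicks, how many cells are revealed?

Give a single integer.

Click 1 (5,5) count=3: revealed 1 new [(5,5)] -> total=1
Click 2 (6,3) count=0: revealed 7 new [(5,2) (5,3) (5,4) (6,2) (6,3) (6,4) (6,5)] -> total=8
Click 3 (0,3) count=2: revealed 1 new [(0,3)] -> total=9

Answer: 9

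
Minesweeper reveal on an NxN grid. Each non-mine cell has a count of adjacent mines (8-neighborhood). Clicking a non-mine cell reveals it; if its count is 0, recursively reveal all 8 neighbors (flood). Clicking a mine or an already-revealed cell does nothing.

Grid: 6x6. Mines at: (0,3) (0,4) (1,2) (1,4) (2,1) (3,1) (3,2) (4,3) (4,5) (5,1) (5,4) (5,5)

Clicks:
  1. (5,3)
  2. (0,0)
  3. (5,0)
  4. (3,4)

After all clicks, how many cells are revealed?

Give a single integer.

Click 1 (5,3) count=2: revealed 1 new [(5,3)] -> total=1
Click 2 (0,0) count=0: revealed 4 new [(0,0) (0,1) (1,0) (1,1)] -> total=5
Click 3 (5,0) count=1: revealed 1 new [(5,0)] -> total=6
Click 4 (3,4) count=2: revealed 1 new [(3,4)] -> total=7

Answer: 7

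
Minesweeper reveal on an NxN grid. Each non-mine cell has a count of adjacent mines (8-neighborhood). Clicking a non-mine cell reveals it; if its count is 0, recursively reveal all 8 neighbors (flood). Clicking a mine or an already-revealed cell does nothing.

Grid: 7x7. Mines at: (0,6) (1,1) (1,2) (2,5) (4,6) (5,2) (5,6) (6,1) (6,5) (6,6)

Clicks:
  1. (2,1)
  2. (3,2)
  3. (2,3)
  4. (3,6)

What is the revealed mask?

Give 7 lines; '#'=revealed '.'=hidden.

Click 1 (2,1) count=2: revealed 1 new [(2,1)] -> total=1
Click 2 (3,2) count=0: revealed 21 new [(2,0) (2,2) (2,3) (2,4) (3,0) (3,1) (3,2) (3,3) (3,4) (3,5) (4,0) (4,1) (4,2) (4,3) (4,4) (4,5) (5,0) (5,1) (5,3) (5,4) (5,5)] -> total=22
Click 3 (2,3) count=1: revealed 0 new [(none)] -> total=22
Click 4 (3,6) count=2: revealed 1 new [(3,6)] -> total=23

Answer: .......
.......
#####..
#######
######.
##.###.
.......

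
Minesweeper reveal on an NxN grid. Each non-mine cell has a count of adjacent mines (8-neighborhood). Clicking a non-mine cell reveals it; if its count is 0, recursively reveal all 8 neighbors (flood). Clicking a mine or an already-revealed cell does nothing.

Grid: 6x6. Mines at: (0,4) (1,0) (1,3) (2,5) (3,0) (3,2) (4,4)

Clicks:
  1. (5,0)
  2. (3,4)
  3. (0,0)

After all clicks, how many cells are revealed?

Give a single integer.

Click 1 (5,0) count=0: revealed 8 new [(4,0) (4,1) (4,2) (4,3) (5,0) (5,1) (5,2) (5,3)] -> total=8
Click 2 (3,4) count=2: revealed 1 new [(3,4)] -> total=9
Click 3 (0,0) count=1: revealed 1 new [(0,0)] -> total=10

Answer: 10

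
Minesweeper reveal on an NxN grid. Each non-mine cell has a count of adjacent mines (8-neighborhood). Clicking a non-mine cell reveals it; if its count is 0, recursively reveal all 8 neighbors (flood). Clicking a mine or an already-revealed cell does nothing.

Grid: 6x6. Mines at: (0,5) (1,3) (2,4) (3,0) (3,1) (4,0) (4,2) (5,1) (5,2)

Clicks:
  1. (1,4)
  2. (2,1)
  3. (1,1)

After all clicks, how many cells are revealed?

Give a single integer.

Click 1 (1,4) count=3: revealed 1 new [(1,4)] -> total=1
Click 2 (2,1) count=2: revealed 1 new [(2,1)] -> total=2
Click 3 (1,1) count=0: revealed 8 new [(0,0) (0,1) (0,2) (1,0) (1,1) (1,2) (2,0) (2,2)] -> total=10

Answer: 10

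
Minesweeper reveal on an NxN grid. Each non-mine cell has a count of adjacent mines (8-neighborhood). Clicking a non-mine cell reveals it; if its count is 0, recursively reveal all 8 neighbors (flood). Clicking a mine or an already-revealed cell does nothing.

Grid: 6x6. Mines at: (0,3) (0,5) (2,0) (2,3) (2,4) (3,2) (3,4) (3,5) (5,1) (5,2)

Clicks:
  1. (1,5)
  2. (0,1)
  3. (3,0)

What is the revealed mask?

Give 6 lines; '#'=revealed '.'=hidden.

Answer: ###...
###..#
......
#.....
......
......

Derivation:
Click 1 (1,5) count=2: revealed 1 new [(1,5)] -> total=1
Click 2 (0,1) count=0: revealed 6 new [(0,0) (0,1) (0,2) (1,0) (1,1) (1,2)] -> total=7
Click 3 (3,0) count=1: revealed 1 new [(3,0)] -> total=8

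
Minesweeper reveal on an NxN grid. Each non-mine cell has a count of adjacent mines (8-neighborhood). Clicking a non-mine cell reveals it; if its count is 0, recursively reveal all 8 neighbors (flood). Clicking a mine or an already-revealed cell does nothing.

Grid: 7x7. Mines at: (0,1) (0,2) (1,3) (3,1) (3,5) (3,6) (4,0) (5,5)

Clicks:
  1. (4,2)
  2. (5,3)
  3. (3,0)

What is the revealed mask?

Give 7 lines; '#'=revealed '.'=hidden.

Answer: .......
.......
..###..
#.###..
.####..
#####..
#####..

Derivation:
Click 1 (4,2) count=1: revealed 1 new [(4,2)] -> total=1
Click 2 (5,3) count=0: revealed 19 new [(2,2) (2,3) (2,4) (3,2) (3,3) (3,4) (4,1) (4,3) (4,4) (5,0) (5,1) (5,2) (5,3) (5,4) (6,0) (6,1) (6,2) (6,3) (6,4)] -> total=20
Click 3 (3,0) count=2: revealed 1 new [(3,0)] -> total=21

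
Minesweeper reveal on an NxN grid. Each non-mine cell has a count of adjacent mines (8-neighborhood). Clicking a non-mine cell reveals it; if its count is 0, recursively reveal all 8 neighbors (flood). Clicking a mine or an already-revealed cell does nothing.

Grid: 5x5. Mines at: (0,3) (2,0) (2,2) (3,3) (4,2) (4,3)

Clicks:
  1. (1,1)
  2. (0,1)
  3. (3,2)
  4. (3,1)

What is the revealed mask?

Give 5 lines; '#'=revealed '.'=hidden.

Click 1 (1,1) count=2: revealed 1 new [(1,1)] -> total=1
Click 2 (0,1) count=0: revealed 5 new [(0,0) (0,1) (0,2) (1,0) (1,2)] -> total=6
Click 3 (3,2) count=4: revealed 1 new [(3,2)] -> total=7
Click 4 (3,1) count=3: revealed 1 new [(3,1)] -> total=8

Answer: ###..
###..
.....
.##..
.....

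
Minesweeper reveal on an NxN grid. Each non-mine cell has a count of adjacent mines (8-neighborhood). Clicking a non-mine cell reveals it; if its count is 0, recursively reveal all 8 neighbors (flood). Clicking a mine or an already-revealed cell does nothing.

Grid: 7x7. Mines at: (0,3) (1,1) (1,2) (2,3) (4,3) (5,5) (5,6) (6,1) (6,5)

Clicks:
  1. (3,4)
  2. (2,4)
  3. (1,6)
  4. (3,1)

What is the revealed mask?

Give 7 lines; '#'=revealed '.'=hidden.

Answer: ....###
....###
###.###
###.###
###.###
###....
.......

Derivation:
Click 1 (3,4) count=2: revealed 1 new [(3,4)] -> total=1
Click 2 (2,4) count=1: revealed 1 new [(2,4)] -> total=2
Click 3 (1,6) count=0: revealed 13 new [(0,4) (0,5) (0,6) (1,4) (1,5) (1,6) (2,5) (2,6) (3,5) (3,6) (4,4) (4,5) (4,6)] -> total=15
Click 4 (3,1) count=0: revealed 12 new [(2,0) (2,1) (2,2) (3,0) (3,1) (3,2) (4,0) (4,1) (4,2) (5,0) (5,1) (5,2)] -> total=27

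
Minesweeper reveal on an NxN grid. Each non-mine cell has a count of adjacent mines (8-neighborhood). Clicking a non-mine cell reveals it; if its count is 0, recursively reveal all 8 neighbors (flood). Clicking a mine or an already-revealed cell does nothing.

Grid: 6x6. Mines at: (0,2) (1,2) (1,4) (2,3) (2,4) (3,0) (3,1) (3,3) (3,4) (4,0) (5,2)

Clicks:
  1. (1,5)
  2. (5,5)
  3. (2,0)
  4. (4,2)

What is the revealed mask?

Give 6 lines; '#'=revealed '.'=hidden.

Answer: ......
.....#
#.....
......
..####
...###

Derivation:
Click 1 (1,5) count=2: revealed 1 new [(1,5)] -> total=1
Click 2 (5,5) count=0: revealed 6 new [(4,3) (4,4) (4,5) (5,3) (5,4) (5,5)] -> total=7
Click 3 (2,0) count=2: revealed 1 new [(2,0)] -> total=8
Click 4 (4,2) count=3: revealed 1 new [(4,2)] -> total=9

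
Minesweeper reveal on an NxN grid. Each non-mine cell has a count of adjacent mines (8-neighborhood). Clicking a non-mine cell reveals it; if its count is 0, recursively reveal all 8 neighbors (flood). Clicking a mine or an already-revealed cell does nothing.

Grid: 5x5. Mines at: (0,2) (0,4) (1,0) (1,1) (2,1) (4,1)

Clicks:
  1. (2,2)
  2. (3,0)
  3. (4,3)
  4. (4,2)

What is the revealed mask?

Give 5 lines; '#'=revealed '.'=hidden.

Answer: .....
..###
..###
#.###
..###

Derivation:
Click 1 (2,2) count=2: revealed 1 new [(2,2)] -> total=1
Click 2 (3,0) count=2: revealed 1 new [(3,0)] -> total=2
Click 3 (4,3) count=0: revealed 11 new [(1,2) (1,3) (1,4) (2,3) (2,4) (3,2) (3,3) (3,4) (4,2) (4,3) (4,4)] -> total=13
Click 4 (4,2) count=1: revealed 0 new [(none)] -> total=13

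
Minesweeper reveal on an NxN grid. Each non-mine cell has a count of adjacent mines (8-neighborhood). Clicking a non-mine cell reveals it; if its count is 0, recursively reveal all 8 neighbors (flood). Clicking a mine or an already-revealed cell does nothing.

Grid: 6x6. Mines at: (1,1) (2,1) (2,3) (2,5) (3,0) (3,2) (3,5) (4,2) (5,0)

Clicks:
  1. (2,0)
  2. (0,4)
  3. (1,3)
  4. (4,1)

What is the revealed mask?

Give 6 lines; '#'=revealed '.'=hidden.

Answer: ..####
..####
#.....
......
.#....
......

Derivation:
Click 1 (2,0) count=3: revealed 1 new [(2,0)] -> total=1
Click 2 (0,4) count=0: revealed 8 new [(0,2) (0,3) (0,4) (0,5) (1,2) (1,3) (1,4) (1,5)] -> total=9
Click 3 (1,3) count=1: revealed 0 new [(none)] -> total=9
Click 4 (4,1) count=4: revealed 1 new [(4,1)] -> total=10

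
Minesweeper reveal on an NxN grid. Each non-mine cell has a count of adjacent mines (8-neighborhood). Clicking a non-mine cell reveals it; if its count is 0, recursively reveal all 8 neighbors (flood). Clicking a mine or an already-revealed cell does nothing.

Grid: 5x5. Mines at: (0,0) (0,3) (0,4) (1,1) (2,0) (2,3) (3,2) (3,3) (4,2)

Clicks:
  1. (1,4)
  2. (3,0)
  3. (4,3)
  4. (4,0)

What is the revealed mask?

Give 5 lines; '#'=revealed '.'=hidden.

Answer: .....
....#
.....
##...
##.#.

Derivation:
Click 1 (1,4) count=3: revealed 1 new [(1,4)] -> total=1
Click 2 (3,0) count=1: revealed 1 new [(3,0)] -> total=2
Click 3 (4,3) count=3: revealed 1 new [(4,3)] -> total=3
Click 4 (4,0) count=0: revealed 3 new [(3,1) (4,0) (4,1)] -> total=6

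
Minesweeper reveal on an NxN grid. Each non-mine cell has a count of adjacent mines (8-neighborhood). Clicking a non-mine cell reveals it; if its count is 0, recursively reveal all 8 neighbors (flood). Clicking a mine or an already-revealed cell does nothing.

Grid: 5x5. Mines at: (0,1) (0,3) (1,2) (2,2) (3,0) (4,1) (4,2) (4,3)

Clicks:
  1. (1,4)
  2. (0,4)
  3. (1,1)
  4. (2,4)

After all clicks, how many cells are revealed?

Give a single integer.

Click 1 (1,4) count=1: revealed 1 new [(1,4)] -> total=1
Click 2 (0,4) count=1: revealed 1 new [(0,4)] -> total=2
Click 3 (1,1) count=3: revealed 1 new [(1,1)] -> total=3
Click 4 (2,4) count=0: revealed 5 new [(1,3) (2,3) (2,4) (3,3) (3,4)] -> total=8

Answer: 8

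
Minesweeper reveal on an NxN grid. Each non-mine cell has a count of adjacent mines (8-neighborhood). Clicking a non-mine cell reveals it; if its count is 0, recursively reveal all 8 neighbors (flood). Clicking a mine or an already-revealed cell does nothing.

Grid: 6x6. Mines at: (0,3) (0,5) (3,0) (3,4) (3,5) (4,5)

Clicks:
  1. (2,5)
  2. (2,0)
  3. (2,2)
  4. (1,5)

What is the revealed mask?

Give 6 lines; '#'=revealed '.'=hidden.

Click 1 (2,5) count=2: revealed 1 new [(2,5)] -> total=1
Click 2 (2,0) count=1: revealed 1 new [(2,0)] -> total=2
Click 3 (2,2) count=0: revealed 23 new [(0,0) (0,1) (0,2) (1,0) (1,1) (1,2) (1,3) (2,1) (2,2) (2,3) (3,1) (3,2) (3,3) (4,0) (4,1) (4,2) (4,3) (4,4) (5,0) (5,1) (5,2) (5,3) (5,4)] -> total=25
Click 4 (1,5) count=1: revealed 1 new [(1,5)] -> total=26

Answer: ###...
####.#
####.#
.###..
#####.
#####.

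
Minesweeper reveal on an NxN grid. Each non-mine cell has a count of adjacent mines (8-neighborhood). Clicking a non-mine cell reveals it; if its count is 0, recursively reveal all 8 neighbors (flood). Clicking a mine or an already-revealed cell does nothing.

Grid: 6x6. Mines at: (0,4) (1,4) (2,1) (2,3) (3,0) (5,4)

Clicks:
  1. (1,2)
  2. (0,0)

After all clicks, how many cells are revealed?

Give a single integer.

Click 1 (1,2) count=2: revealed 1 new [(1,2)] -> total=1
Click 2 (0,0) count=0: revealed 7 new [(0,0) (0,1) (0,2) (0,3) (1,0) (1,1) (1,3)] -> total=8

Answer: 8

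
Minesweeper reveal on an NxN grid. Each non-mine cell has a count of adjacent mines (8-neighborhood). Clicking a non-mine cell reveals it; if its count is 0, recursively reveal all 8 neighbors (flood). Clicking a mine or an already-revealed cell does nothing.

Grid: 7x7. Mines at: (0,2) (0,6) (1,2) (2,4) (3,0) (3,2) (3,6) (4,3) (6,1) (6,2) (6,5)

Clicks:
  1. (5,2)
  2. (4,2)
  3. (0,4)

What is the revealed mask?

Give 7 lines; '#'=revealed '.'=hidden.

Click 1 (5,2) count=3: revealed 1 new [(5,2)] -> total=1
Click 2 (4,2) count=2: revealed 1 new [(4,2)] -> total=2
Click 3 (0,4) count=0: revealed 6 new [(0,3) (0,4) (0,5) (1,3) (1,4) (1,5)] -> total=8

Answer: ...###.
...###.
.......
.......
..#....
..#....
.......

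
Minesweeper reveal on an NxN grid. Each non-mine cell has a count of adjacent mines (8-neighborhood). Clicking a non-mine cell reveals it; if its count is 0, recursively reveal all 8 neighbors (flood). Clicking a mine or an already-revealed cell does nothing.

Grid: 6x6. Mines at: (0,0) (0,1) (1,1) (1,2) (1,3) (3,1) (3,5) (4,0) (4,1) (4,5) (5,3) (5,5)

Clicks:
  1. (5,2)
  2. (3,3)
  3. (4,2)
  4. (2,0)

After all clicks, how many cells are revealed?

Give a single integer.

Click 1 (5,2) count=2: revealed 1 new [(5,2)] -> total=1
Click 2 (3,3) count=0: revealed 9 new [(2,2) (2,3) (2,4) (3,2) (3,3) (3,4) (4,2) (4,3) (4,4)] -> total=10
Click 3 (4,2) count=3: revealed 0 new [(none)] -> total=10
Click 4 (2,0) count=2: revealed 1 new [(2,0)] -> total=11

Answer: 11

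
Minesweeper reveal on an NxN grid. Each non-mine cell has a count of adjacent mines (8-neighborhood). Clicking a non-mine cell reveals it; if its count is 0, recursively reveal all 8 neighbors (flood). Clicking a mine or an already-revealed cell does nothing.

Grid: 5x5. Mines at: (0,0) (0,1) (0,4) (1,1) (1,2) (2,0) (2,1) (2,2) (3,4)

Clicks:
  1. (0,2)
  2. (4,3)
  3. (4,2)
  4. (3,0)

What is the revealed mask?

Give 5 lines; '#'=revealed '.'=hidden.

Click 1 (0,2) count=3: revealed 1 new [(0,2)] -> total=1
Click 2 (4,3) count=1: revealed 1 new [(4,3)] -> total=2
Click 3 (4,2) count=0: revealed 7 new [(3,0) (3,1) (3,2) (3,3) (4,0) (4,1) (4,2)] -> total=9
Click 4 (3,0) count=2: revealed 0 new [(none)] -> total=9

Answer: ..#..
.....
.....
####.
####.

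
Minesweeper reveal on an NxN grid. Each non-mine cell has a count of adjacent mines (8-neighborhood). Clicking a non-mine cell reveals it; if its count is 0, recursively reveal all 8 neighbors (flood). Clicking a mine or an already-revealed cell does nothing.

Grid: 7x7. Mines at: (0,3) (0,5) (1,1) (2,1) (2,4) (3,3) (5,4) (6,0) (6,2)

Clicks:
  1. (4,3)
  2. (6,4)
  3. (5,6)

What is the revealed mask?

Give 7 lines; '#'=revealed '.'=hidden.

Answer: .......
.....##
.....##
.....##
...#.##
.....##
....###

Derivation:
Click 1 (4,3) count=2: revealed 1 new [(4,3)] -> total=1
Click 2 (6,4) count=1: revealed 1 new [(6,4)] -> total=2
Click 3 (5,6) count=0: revealed 12 new [(1,5) (1,6) (2,5) (2,6) (3,5) (3,6) (4,5) (4,6) (5,5) (5,6) (6,5) (6,6)] -> total=14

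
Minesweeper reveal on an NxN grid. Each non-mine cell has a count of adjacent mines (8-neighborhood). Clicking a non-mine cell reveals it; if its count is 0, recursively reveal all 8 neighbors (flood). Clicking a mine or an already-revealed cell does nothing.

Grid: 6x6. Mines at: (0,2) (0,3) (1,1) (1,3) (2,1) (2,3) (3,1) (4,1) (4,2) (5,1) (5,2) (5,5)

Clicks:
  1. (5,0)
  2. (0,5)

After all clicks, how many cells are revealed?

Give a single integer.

Click 1 (5,0) count=2: revealed 1 new [(5,0)] -> total=1
Click 2 (0,5) count=0: revealed 10 new [(0,4) (0,5) (1,4) (1,5) (2,4) (2,5) (3,4) (3,5) (4,4) (4,5)] -> total=11

Answer: 11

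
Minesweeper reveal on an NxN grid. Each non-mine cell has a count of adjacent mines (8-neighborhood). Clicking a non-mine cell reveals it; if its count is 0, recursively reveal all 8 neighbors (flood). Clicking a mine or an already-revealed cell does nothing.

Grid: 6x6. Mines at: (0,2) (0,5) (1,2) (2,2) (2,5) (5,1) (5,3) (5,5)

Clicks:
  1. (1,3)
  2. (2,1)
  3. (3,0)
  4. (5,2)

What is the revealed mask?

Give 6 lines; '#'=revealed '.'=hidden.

Answer: ##....
##.#..
##....
##....
##....
..#...

Derivation:
Click 1 (1,3) count=3: revealed 1 new [(1,3)] -> total=1
Click 2 (2,1) count=2: revealed 1 new [(2,1)] -> total=2
Click 3 (3,0) count=0: revealed 9 new [(0,0) (0,1) (1,0) (1,1) (2,0) (3,0) (3,1) (4,0) (4,1)] -> total=11
Click 4 (5,2) count=2: revealed 1 new [(5,2)] -> total=12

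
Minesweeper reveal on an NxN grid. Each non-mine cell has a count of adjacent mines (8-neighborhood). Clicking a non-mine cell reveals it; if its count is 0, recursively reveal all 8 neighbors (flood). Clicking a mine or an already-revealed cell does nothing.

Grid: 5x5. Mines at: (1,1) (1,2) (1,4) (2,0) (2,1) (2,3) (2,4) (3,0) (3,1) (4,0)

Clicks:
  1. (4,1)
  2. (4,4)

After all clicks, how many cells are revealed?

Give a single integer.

Answer: 7

Derivation:
Click 1 (4,1) count=3: revealed 1 new [(4,1)] -> total=1
Click 2 (4,4) count=0: revealed 6 new [(3,2) (3,3) (3,4) (4,2) (4,3) (4,4)] -> total=7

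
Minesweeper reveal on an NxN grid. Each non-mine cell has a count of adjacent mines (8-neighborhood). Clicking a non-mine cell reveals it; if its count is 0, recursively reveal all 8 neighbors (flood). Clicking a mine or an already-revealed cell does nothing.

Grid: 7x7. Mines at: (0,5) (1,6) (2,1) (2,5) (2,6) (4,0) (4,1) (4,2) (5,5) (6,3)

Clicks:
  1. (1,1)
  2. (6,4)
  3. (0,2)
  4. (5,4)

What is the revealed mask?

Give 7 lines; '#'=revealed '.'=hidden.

Click 1 (1,1) count=1: revealed 1 new [(1,1)] -> total=1
Click 2 (6,4) count=2: revealed 1 new [(6,4)] -> total=2
Click 3 (0,2) count=0: revealed 15 new [(0,0) (0,1) (0,2) (0,3) (0,4) (1,0) (1,2) (1,3) (1,4) (2,2) (2,3) (2,4) (3,2) (3,3) (3,4)] -> total=17
Click 4 (5,4) count=2: revealed 1 new [(5,4)] -> total=18

Answer: #####..
#####..
..###..
..###..
.......
....#..
....#..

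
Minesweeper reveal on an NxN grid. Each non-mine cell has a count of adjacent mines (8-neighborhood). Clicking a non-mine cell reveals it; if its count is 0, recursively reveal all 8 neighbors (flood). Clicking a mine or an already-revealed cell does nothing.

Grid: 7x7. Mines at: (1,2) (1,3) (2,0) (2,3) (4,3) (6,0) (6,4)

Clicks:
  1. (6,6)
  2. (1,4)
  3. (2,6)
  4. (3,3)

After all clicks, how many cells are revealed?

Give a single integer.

Answer: 21

Derivation:
Click 1 (6,6) count=0: revealed 20 new [(0,4) (0,5) (0,6) (1,4) (1,5) (1,6) (2,4) (2,5) (2,6) (3,4) (3,5) (3,6) (4,4) (4,5) (4,6) (5,4) (5,5) (5,6) (6,5) (6,6)] -> total=20
Click 2 (1,4) count=2: revealed 0 new [(none)] -> total=20
Click 3 (2,6) count=0: revealed 0 new [(none)] -> total=20
Click 4 (3,3) count=2: revealed 1 new [(3,3)] -> total=21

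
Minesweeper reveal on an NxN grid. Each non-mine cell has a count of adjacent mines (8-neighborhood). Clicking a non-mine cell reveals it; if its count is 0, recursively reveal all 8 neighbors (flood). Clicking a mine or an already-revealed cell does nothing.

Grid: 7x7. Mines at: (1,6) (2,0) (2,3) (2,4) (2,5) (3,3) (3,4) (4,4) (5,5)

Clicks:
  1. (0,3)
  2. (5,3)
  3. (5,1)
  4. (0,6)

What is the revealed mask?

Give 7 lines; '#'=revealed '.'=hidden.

Answer: #######
######.
.......
###....
####...
#####..
#####..

Derivation:
Click 1 (0,3) count=0: revealed 12 new [(0,0) (0,1) (0,2) (0,3) (0,4) (0,5) (1,0) (1,1) (1,2) (1,3) (1,4) (1,5)] -> total=12
Click 2 (5,3) count=1: revealed 1 new [(5,3)] -> total=13
Click 3 (5,1) count=0: revealed 16 new [(3,0) (3,1) (3,2) (4,0) (4,1) (4,2) (4,3) (5,0) (5,1) (5,2) (5,4) (6,0) (6,1) (6,2) (6,3) (6,4)] -> total=29
Click 4 (0,6) count=1: revealed 1 new [(0,6)] -> total=30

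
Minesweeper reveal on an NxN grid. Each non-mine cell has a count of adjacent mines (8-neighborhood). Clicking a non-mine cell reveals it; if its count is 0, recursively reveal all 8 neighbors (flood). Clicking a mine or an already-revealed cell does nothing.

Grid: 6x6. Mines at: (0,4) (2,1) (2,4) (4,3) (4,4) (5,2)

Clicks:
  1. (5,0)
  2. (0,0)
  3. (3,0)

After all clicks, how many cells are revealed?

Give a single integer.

Click 1 (5,0) count=0: revealed 6 new [(3,0) (3,1) (4,0) (4,1) (5,0) (5,1)] -> total=6
Click 2 (0,0) count=0: revealed 8 new [(0,0) (0,1) (0,2) (0,3) (1,0) (1,1) (1,2) (1,3)] -> total=14
Click 3 (3,0) count=1: revealed 0 new [(none)] -> total=14

Answer: 14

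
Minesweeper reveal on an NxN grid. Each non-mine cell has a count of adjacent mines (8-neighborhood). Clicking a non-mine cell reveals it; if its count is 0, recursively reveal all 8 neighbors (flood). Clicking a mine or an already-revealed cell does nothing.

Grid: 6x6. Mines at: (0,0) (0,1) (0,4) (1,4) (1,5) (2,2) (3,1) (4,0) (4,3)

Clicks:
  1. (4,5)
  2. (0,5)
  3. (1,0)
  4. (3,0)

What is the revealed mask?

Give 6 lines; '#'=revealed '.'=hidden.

Answer: .....#
#.....
....##
#...##
....##
....##

Derivation:
Click 1 (4,5) count=0: revealed 8 new [(2,4) (2,5) (3,4) (3,5) (4,4) (4,5) (5,4) (5,5)] -> total=8
Click 2 (0,5) count=3: revealed 1 new [(0,5)] -> total=9
Click 3 (1,0) count=2: revealed 1 new [(1,0)] -> total=10
Click 4 (3,0) count=2: revealed 1 new [(3,0)] -> total=11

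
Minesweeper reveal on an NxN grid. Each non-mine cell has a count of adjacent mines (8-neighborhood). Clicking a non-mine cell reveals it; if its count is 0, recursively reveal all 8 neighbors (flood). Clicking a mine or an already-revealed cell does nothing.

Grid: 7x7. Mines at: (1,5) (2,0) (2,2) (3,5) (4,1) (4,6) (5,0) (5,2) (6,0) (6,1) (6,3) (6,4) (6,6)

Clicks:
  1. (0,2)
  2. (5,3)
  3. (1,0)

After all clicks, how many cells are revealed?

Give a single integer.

Click 1 (0,2) count=0: revealed 10 new [(0,0) (0,1) (0,2) (0,3) (0,4) (1,0) (1,1) (1,2) (1,3) (1,4)] -> total=10
Click 2 (5,3) count=3: revealed 1 new [(5,3)] -> total=11
Click 3 (1,0) count=1: revealed 0 new [(none)] -> total=11

Answer: 11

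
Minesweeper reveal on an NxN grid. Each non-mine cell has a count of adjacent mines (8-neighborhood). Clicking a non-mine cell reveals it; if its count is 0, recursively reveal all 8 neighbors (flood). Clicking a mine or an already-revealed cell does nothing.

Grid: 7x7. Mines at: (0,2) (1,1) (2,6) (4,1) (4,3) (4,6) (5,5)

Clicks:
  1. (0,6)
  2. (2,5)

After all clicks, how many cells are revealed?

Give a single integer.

Answer: 17

Derivation:
Click 1 (0,6) count=0: revealed 17 new [(0,3) (0,4) (0,5) (0,6) (1,2) (1,3) (1,4) (1,5) (1,6) (2,2) (2,3) (2,4) (2,5) (3,2) (3,3) (3,4) (3,5)] -> total=17
Click 2 (2,5) count=1: revealed 0 new [(none)] -> total=17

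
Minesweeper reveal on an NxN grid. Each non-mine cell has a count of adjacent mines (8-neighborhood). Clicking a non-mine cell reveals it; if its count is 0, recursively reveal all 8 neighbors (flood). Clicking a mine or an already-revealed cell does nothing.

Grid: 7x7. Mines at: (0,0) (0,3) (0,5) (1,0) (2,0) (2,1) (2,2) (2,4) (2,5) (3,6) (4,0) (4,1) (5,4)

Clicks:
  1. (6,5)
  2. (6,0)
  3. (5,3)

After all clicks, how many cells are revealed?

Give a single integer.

Click 1 (6,5) count=1: revealed 1 new [(6,5)] -> total=1
Click 2 (6,0) count=0: revealed 8 new [(5,0) (5,1) (5,2) (5,3) (6,0) (6,1) (6,2) (6,3)] -> total=9
Click 3 (5,3) count=1: revealed 0 new [(none)] -> total=9

Answer: 9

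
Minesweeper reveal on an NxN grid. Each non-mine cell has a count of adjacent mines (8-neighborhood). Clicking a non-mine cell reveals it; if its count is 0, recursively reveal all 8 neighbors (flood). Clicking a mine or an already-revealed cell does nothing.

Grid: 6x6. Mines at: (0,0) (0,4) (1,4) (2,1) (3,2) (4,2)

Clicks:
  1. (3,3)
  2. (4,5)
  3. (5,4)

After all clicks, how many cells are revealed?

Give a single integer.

Answer: 12

Derivation:
Click 1 (3,3) count=2: revealed 1 new [(3,3)] -> total=1
Click 2 (4,5) count=0: revealed 11 new [(2,3) (2,4) (2,5) (3,4) (3,5) (4,3) (4,4) (4,5) (5,3) (5,4) (5,5)] -> total=12
Click 3 (5,4) count=0: revealed 0 new [(none)] -> total=12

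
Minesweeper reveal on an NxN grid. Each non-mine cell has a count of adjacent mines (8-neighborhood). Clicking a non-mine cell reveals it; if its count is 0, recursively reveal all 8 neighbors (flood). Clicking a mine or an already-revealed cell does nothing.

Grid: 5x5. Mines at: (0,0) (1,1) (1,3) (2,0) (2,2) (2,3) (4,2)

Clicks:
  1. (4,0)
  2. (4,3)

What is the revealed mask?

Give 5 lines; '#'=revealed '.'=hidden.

Answer: .....
.....
.....
##...
##.#.

Derivation:
Click 1 (4,0) count=0: revealed 4 new [(3,0) (3,1) (4,0) (4,1)] -> total=4
Click 2 (4,3) count=1: revealed 1 new [(4,3)] -> total=5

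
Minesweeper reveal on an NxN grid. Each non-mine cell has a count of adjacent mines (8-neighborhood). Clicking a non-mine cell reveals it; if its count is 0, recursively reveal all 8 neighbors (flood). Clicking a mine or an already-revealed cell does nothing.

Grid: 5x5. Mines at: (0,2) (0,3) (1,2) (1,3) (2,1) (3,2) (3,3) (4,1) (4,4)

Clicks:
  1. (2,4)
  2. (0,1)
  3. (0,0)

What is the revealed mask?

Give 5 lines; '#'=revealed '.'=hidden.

Click 1 (2,4) count=2: revealed 1 new [(2,4)] -> total=1
Click 2 (0,1) count=2: revealed 1 new [(0,1)] -> total=2
Click 3 (0,0) count=0: revealed 3 new [(0,0) (1,0) (1,1)] -> total=5

Answer: ##...
##...
....#
.....
.....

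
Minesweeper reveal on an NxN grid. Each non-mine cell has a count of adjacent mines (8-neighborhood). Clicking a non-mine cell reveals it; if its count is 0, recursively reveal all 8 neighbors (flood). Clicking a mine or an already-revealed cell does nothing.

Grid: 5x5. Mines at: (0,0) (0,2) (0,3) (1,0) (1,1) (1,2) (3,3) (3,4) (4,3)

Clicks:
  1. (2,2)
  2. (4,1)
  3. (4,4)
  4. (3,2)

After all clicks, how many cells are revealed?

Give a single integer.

Click 1 (2,2) count=3: revealed 1 new [(2,2)] -> total=1
Click 2 (4,1) count=0: revealed 8 new [(2,0) (2,1) (3,0) (3,1) (3,2) (4,0) (4,1) (4,2)] -> total=9
Click 3 (4,4) count=3: revealed 1 new [(4,4)] -> total=10
Click 4 (3,2) count=2: revealed 0 new [(none)] -> total=10

Answer: 10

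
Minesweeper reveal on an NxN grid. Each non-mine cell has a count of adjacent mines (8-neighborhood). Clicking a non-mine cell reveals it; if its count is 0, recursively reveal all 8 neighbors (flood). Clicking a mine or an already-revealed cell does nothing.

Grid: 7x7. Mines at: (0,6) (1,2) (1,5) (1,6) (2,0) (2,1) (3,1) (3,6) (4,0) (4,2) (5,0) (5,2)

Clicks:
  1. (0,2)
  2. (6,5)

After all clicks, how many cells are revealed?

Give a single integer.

Answer: 19

Derivation:
Click 1 (0,2) count=1: revealed 1 new [(0,2)] -> total=1
Click 2 (6,5) count=0: revealed 18 new [(2,3) (2,4) (2,5) (3,3) (3,4) (3,5) (4,3) (4,4) (4,5) (4,6) (5,3) (5,4) (5,5) (5,6) (6,3) (6,4) (6,5) (6,6)] -> total=19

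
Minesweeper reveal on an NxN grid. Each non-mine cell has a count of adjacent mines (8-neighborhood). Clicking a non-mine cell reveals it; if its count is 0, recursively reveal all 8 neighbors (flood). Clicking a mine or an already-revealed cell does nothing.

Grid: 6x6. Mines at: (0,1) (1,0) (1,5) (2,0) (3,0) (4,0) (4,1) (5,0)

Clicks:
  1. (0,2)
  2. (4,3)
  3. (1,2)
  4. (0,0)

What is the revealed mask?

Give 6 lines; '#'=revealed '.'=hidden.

Answer: #.###.
.####.
.#####
.#####
..####
..####

Derivation:
Click 1 (0,2) count=1: revealed 1 new [(0,2)] -> total=1
Click 2 (4,3) count=0: revealed 24 new [(0,3) (0,4) (1,1) (1,2) (1,3) (1,4) (2,1) (2,2) (2,3) (2,4) (2,5) (3,1) (3,2) (3,3) (3,4) (3,5) (4,2) (4,3) (4,4) (4,5) (5,2) (5,3) (5,4) (5,5)] -> total=25
Click 3 (1,2) count=1: revealed 0 new [(none)] -> total=25
Click 4 (0,0) count=2: revealed 1 new [(0,0)] -> total=26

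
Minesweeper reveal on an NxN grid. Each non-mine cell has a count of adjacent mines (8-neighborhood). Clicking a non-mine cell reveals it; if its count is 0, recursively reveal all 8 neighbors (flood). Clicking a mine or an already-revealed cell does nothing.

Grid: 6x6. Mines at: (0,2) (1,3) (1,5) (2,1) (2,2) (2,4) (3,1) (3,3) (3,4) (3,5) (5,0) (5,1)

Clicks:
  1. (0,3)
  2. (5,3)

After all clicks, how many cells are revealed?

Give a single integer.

Answer: 9

Derivation:
Click 1 (0,3) count=2: revealed 1 new [(0,3)] -> total=1
Click 2 (5,3) count=0: revealed 8 new [(4,2) (4,3) (4,4) (4,5) (5,2) (5,3) (5,4) (5,5)] -> total=9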